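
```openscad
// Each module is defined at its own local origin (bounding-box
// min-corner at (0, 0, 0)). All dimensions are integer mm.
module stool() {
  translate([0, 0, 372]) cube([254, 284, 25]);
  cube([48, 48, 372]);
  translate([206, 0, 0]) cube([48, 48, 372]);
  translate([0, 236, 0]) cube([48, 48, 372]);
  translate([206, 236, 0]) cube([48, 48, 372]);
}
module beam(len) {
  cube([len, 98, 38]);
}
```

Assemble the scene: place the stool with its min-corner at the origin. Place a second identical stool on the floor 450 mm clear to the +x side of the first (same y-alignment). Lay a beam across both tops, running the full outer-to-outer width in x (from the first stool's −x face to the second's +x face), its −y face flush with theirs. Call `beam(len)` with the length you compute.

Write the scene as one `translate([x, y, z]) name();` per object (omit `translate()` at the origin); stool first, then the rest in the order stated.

stool();
translate([704, 0, 0]) stool();
translate([0, 0, 397]) beam(958);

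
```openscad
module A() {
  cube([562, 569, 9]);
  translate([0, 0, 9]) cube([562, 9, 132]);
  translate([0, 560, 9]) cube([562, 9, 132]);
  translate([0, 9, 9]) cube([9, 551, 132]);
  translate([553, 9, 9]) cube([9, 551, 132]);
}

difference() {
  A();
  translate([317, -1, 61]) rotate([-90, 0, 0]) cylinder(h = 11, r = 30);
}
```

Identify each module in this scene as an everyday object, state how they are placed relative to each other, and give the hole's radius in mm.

The subtracted cylinder has r = 30 mm.

A is an open box. The open box has a circular hole through its front wall. The hole's radius is 30 mm.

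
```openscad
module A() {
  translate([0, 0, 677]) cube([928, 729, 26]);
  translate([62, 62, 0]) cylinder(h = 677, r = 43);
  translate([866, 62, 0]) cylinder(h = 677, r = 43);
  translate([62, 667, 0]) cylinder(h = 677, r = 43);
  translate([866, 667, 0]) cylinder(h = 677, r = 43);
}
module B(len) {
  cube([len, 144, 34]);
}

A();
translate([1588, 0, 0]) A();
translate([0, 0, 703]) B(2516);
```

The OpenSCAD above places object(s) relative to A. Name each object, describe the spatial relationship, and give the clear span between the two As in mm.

A is a table. B is a beam. A beam spans the tops of two tables. The clear span between the two tables is 660 mm.

Second table starts at x = 1588; first ends at x = 928; clear span = 1588 − 928 = 660 mm.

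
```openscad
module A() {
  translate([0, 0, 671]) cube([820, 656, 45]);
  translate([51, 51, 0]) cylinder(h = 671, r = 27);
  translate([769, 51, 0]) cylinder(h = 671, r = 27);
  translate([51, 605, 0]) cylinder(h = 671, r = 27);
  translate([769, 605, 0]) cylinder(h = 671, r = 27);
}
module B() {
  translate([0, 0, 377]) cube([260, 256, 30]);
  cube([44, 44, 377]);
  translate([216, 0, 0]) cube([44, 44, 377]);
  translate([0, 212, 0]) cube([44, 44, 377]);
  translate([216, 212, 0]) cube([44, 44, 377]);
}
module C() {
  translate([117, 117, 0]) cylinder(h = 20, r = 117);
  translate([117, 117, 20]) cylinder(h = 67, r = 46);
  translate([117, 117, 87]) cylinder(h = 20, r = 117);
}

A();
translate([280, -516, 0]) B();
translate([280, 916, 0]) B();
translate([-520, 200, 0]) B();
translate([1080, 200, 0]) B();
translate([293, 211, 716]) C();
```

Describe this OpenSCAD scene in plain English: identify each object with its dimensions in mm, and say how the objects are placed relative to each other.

A is a rectangular dining table. The top is 820×656×45 mm with its upper surface at z = 716 mm. It stands on four round legs of 54 mm diameter, each leg's bounding box inset 24 mm from the nearest pair of top edges, running from the floor to the underside of the top.

B is a simple wooden stool: a rectangular seat 260 mm (x) by 256 mm (y), 30 mm thick, top face at z = 407 mm, on four square legs, each 44×44 mm in cross-section. The legs rest on z = 0, each flush with a corner of the seat.

C is a spool: two coaxial disc flanges of radius 117 mm and thickness 20 mm, joined by a core cylinder of radius 46 mm and height 67 mm. The lower flange rests on z = 0 and the three cylinders share a vertical axis.

Four stools sit around the table at the −y, +y, −x, +x sides. The spool is on top of the table, centred.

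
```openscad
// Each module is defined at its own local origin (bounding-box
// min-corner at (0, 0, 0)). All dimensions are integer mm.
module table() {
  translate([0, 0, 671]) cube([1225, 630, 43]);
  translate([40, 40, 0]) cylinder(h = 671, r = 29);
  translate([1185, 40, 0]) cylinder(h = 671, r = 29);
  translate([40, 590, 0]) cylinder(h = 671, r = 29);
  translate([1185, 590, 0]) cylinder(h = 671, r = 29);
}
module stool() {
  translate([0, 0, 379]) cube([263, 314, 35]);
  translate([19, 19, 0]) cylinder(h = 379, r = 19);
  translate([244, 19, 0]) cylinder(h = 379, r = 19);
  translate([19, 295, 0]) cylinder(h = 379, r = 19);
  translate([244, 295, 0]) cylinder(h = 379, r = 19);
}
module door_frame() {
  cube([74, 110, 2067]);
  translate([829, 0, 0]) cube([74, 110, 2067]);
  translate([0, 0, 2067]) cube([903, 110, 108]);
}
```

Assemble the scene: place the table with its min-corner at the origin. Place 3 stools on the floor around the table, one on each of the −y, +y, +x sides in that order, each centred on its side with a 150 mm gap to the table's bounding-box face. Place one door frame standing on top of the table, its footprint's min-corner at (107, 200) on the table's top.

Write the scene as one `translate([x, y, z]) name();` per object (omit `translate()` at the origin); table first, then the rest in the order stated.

table();
translate([481, -464, 0]) stool();
translate([481, 780, 0]) stool();
translate([1375, 158, 0]) stool();
translate([107, 200, 714]) door_frame();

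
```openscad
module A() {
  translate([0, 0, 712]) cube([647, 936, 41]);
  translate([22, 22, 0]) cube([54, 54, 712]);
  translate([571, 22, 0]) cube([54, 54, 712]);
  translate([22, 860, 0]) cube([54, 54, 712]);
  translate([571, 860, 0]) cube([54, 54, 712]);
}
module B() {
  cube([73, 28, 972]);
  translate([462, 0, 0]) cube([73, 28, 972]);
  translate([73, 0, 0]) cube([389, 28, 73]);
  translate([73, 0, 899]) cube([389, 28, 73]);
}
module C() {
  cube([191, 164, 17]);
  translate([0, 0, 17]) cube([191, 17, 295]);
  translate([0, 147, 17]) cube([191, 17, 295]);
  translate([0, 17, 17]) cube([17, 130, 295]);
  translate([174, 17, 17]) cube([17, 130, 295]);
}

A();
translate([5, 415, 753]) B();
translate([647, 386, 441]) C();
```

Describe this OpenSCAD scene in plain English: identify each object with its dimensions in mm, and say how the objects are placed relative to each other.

A is a rectangular dining table. The top is 647×936×41 mm with its upper surface at z = 753 mm. It stands on four 54×54 mm square legs, each inset 22 mm from the nearest pair of top edges, running from the floor to the underside of the top.

B is a picture frame with a 389×826 mm rectangular opening (x by z) and a uniform 73 mm border on every side. Frame depth is 28 mm along y. It is built from two vertical stiles running the full outside height and two horizontal rails spanning the gap between the stiles.

C is an open-topped rectangular box: outside dimensions 191×164×312 mm, with a uniform wall and base thickness of 17 mm. The base is a full 191×164 slab on the floor; four walls sit on top of the base. The front and back walls (the −y and +y sides) span the full width; the two side walls fit between them.

The picture frame is on top of the table. The open box is beside the table with their tops flush at z = 753.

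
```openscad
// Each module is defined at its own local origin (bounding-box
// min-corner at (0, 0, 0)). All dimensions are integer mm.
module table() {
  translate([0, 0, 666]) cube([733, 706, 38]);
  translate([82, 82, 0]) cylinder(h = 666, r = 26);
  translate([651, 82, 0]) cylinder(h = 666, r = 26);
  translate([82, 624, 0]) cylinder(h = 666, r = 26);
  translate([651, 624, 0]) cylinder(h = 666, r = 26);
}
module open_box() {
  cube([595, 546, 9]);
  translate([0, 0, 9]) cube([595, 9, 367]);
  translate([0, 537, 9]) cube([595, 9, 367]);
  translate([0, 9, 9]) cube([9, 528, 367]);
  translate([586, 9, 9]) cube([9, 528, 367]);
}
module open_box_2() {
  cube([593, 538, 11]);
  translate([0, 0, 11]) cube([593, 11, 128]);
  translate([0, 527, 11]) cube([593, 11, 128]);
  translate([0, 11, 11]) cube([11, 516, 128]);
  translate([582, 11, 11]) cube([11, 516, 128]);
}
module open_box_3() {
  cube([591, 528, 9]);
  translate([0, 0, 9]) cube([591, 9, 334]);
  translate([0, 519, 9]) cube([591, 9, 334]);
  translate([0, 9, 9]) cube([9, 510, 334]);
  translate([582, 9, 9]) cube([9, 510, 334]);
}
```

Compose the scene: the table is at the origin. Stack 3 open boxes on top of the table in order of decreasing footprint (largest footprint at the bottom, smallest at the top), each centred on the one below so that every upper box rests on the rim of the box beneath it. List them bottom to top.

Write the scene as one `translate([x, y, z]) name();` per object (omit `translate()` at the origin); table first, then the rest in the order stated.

table();
translate([69, 80, 704]) open_box();
translate([70, 84, 1080]) open_box_2();
translate([71, 89, 1219]) open_box_3();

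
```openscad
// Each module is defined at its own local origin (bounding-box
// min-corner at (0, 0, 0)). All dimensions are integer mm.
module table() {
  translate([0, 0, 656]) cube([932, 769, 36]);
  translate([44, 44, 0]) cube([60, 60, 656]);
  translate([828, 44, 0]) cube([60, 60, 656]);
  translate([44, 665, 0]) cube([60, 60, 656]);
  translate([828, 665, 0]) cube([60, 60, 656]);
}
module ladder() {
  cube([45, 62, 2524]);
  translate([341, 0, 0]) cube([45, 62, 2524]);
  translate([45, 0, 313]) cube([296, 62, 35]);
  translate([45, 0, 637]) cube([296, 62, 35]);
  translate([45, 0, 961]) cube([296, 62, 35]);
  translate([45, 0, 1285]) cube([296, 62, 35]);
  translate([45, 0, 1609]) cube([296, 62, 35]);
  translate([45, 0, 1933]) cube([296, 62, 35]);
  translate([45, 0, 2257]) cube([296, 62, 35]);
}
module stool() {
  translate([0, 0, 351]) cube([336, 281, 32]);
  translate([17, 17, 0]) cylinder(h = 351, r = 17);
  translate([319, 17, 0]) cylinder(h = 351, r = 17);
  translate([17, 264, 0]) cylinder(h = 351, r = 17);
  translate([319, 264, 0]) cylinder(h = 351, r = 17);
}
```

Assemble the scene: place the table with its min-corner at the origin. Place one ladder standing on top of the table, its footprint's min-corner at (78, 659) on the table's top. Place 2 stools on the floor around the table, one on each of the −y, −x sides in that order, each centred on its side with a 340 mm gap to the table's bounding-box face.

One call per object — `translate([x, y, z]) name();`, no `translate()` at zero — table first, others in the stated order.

table();
translate([78, 659, 692]) ladder();
translate([298, -621, 0]) stool();
translate([-676, 244, 0]) stool();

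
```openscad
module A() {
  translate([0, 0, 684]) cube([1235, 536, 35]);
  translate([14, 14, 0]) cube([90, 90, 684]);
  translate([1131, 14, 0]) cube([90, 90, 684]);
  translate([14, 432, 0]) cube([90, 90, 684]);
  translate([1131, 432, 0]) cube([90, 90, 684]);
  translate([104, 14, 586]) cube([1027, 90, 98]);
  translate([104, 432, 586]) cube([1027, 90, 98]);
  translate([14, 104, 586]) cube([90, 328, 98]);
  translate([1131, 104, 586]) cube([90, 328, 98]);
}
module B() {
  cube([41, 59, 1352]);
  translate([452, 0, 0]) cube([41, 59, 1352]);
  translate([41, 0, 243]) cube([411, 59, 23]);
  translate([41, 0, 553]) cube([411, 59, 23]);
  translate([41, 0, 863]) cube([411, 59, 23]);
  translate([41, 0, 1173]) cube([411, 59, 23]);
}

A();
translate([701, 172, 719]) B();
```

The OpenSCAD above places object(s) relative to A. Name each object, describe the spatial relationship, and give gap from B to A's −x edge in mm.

The ladder's min-x is at 701; the table's min-x is 0; gap = 701 mm.

A is a table. B is a ladder. The ladder is on top of the table. The gap from the ladder to the table's −x edge is 701 mm.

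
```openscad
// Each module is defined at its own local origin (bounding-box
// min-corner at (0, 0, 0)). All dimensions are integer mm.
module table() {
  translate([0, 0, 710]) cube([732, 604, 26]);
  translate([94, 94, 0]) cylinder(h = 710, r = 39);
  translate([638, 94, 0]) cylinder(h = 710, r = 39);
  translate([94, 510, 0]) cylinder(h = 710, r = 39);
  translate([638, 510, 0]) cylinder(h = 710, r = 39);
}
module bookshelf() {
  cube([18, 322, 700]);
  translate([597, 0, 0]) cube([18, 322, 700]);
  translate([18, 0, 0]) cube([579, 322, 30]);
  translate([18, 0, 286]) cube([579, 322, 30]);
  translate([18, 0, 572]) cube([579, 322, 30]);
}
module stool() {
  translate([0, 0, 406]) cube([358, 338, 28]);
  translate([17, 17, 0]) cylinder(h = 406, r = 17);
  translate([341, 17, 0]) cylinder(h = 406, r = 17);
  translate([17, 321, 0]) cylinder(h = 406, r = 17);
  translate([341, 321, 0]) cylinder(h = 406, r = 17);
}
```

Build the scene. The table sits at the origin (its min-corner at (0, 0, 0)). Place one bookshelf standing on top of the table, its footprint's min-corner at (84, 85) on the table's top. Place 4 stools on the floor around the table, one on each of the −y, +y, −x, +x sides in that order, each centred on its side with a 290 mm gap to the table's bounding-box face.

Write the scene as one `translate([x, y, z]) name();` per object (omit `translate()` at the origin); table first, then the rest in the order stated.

table();
translate([84, 85, 736]) bookshelf();
translate([187, -628, 0]) stool();
translate([187, 894, 0]) stool();
translate([-648, 133, 0]) stool();
translate([1022, 133, 0]) stool();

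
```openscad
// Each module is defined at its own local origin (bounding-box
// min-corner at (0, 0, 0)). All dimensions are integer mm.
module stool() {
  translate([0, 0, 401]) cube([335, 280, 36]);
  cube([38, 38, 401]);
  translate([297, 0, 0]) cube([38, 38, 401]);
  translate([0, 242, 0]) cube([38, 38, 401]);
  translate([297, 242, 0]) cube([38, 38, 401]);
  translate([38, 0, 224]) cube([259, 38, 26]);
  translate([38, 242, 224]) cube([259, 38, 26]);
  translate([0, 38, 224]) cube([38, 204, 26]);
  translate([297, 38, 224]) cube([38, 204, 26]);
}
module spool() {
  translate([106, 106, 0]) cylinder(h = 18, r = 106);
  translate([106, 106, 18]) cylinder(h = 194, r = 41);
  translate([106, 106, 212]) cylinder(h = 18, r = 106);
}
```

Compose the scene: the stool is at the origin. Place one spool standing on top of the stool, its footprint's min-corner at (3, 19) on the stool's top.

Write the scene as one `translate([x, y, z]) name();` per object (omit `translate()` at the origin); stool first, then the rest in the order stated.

stool();
translate([3, 19, 437]) spool();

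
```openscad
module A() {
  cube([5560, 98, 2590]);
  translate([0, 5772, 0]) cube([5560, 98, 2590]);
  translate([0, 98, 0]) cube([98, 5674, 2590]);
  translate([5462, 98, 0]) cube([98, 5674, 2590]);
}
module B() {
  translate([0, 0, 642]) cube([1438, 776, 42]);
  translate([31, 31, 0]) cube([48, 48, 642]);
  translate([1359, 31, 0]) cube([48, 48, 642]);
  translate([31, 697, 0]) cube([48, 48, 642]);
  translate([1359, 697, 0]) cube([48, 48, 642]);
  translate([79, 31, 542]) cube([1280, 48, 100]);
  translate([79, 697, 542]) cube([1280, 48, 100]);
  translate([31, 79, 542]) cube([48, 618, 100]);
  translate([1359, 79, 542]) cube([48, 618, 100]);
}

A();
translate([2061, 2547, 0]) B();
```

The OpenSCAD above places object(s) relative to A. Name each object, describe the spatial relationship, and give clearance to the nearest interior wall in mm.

Clearances: x = 1963, y = 2449; minimum 1963 mm.

A is a house frame. B is a table. The table sits inside the house frame, centred. The clearance to the nearest interior wall is 1963 mm.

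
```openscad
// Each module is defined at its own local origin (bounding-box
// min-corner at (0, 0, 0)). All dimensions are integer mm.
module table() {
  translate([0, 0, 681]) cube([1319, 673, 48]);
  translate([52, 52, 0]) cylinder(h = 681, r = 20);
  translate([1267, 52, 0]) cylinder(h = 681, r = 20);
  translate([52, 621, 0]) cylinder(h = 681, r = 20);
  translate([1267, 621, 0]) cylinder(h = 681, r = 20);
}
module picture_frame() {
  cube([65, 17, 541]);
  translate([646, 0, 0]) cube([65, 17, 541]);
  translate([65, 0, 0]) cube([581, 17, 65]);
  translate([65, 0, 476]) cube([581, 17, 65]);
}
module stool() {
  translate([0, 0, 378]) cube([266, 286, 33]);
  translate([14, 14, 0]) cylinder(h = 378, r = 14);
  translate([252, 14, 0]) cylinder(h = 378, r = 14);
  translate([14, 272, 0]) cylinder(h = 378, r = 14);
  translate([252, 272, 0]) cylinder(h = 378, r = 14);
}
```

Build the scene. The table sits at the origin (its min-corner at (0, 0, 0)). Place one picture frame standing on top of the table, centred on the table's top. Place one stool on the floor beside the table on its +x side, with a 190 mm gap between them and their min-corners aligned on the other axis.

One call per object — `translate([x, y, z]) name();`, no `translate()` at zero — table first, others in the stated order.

table();
translate([304, 328, 729]) picture_frame();
translate([1509, 0, 0]) stool();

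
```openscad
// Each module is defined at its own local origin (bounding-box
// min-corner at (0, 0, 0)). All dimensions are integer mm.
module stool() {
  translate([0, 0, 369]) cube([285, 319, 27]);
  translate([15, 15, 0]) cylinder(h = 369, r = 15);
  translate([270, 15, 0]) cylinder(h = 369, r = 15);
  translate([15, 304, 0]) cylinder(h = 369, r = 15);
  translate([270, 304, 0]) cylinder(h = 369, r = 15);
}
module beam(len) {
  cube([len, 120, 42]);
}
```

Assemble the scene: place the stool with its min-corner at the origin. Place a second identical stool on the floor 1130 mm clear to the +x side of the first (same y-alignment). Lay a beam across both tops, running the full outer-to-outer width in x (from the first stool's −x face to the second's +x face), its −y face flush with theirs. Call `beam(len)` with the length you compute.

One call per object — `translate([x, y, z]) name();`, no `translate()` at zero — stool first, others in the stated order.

stool();
translate([1415, 0, 0]) stool();
translate([0, 0, 396]) beam(1700);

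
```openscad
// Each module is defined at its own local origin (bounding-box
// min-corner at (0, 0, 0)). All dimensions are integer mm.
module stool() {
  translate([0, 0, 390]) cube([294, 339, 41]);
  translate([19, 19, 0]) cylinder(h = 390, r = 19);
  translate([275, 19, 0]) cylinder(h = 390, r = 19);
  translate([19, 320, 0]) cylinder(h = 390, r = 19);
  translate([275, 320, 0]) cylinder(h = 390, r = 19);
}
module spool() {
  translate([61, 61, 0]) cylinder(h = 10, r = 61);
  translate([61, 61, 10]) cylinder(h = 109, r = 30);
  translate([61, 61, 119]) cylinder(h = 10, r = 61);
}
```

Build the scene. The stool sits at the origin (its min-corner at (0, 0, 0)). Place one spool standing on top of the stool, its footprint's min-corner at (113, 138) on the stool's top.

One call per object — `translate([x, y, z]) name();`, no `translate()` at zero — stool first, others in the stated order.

stool();
translate([113, 138, 431]) spool();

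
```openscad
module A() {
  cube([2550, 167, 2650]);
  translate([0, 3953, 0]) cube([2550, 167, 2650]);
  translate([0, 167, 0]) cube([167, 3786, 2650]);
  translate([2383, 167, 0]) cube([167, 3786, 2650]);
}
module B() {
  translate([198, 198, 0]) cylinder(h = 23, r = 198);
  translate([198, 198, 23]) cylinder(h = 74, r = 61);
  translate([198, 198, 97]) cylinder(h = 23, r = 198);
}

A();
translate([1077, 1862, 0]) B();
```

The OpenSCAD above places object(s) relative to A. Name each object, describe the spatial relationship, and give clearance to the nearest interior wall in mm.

Clearances: x = 910, y = 1695; minimum 910 mm.

A is a house frame. B is a spool. The spool sits inside the house frame, centred. The clearance to the nearest interior wall is 910 mm.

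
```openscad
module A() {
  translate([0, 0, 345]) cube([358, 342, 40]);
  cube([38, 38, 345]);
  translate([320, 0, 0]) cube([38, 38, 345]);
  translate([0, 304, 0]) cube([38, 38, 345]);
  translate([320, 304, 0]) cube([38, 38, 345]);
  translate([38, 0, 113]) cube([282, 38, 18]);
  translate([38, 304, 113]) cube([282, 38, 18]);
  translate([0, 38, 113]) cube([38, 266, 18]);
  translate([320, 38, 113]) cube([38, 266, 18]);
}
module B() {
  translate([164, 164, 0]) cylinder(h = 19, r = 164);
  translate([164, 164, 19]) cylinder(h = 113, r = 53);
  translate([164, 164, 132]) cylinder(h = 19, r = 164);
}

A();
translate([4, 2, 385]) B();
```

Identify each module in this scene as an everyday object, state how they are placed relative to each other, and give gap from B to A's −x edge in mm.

A is a stool. B is a spool. The spool is on top of the stool. The gap from the spool to the stool's −x edge is 4 mm.

The spool's min-x is at 4; the stool's min-x is 0; gap = 4 mm.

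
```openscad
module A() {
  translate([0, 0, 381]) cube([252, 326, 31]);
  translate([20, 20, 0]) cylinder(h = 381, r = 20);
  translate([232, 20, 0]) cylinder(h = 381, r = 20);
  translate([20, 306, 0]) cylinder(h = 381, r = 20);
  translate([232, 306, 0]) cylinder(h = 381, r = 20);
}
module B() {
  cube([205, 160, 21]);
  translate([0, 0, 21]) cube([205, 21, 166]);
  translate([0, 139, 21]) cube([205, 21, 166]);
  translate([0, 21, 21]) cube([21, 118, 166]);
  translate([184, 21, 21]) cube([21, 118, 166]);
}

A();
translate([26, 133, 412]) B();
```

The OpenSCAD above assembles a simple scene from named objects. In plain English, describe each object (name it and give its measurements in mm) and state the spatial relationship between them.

A is a four-legged stool. The seat is 252×326 mm, 31 mm thick, top at z = 412 mm. It stands on four round legs, each 40 mm in diameter, from z = 0 to the seat underside, each leg's axis is inset half a diameter from the nearest pair of seat edges (so the leg's bounding box is flush with the corner).

B is an open storage box with external size 205×160×187 mm and wall thickness 21 mm (the base is also 21 mm thick). The base covers the whole footprint; the four walls stand on the base, with the y-facing walls full-width and the x-facing walls fitting between their inner faces.

The open box is on top of the stool.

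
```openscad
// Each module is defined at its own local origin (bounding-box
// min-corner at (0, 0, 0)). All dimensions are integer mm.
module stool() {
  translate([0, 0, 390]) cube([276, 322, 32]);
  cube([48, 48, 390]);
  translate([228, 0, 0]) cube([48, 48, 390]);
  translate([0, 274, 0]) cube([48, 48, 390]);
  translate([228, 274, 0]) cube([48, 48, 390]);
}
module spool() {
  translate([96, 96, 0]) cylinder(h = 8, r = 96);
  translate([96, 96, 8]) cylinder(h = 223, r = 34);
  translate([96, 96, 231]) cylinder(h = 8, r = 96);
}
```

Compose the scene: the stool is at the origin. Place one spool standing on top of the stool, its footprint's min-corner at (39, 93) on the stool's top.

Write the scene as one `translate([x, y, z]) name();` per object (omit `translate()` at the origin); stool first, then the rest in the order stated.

stool();
translate([39, 93, 422]) spool();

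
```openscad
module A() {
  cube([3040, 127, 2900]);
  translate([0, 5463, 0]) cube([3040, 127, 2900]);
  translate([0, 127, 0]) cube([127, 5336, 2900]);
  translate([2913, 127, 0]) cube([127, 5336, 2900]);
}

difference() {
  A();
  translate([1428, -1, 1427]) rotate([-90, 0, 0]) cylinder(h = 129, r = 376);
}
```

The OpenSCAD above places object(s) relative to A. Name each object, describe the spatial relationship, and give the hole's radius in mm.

The subtracted cylinder has r = 376 mm.

A is a house frame. The house frame has a circular hole through its front wall. The hole's radius is 376 mm.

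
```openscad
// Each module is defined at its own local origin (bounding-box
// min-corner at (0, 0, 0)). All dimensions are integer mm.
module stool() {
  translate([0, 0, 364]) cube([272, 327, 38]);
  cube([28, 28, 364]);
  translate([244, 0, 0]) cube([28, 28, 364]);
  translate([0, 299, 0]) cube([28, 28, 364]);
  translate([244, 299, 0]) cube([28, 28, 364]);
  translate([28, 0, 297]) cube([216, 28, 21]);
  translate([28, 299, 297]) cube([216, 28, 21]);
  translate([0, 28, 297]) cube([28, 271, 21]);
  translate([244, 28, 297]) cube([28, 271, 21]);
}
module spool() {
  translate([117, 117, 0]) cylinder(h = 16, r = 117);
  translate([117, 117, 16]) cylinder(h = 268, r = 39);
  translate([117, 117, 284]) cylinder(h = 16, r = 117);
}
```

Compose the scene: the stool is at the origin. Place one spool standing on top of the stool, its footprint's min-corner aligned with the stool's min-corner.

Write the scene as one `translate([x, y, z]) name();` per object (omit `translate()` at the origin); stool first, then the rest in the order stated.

stool();
translate([0, 0, 402]) spool();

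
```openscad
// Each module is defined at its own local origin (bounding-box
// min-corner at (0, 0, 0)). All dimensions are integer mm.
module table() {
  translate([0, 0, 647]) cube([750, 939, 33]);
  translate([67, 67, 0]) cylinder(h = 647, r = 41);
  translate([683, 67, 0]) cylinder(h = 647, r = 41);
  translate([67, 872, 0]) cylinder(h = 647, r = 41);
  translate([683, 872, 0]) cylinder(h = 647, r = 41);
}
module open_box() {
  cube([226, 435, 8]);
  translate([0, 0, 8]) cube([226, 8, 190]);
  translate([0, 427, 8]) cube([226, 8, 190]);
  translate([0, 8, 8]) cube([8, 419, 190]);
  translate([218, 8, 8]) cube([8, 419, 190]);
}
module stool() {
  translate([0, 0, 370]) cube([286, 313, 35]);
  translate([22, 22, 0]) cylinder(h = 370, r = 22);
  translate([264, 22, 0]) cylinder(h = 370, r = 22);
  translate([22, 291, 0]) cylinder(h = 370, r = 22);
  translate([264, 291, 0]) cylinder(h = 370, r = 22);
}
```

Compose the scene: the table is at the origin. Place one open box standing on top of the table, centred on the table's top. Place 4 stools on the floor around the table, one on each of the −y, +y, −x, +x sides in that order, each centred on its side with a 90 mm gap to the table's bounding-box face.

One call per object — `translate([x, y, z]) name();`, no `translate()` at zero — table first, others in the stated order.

table();
translate([262, 252, 680]) open_box();
translate([232, -403, 0]) stool();
translate([232, 1029, 0]) stool();
translate([-376, 313, 0]) stool();
translate([840, 313, 0]) stool();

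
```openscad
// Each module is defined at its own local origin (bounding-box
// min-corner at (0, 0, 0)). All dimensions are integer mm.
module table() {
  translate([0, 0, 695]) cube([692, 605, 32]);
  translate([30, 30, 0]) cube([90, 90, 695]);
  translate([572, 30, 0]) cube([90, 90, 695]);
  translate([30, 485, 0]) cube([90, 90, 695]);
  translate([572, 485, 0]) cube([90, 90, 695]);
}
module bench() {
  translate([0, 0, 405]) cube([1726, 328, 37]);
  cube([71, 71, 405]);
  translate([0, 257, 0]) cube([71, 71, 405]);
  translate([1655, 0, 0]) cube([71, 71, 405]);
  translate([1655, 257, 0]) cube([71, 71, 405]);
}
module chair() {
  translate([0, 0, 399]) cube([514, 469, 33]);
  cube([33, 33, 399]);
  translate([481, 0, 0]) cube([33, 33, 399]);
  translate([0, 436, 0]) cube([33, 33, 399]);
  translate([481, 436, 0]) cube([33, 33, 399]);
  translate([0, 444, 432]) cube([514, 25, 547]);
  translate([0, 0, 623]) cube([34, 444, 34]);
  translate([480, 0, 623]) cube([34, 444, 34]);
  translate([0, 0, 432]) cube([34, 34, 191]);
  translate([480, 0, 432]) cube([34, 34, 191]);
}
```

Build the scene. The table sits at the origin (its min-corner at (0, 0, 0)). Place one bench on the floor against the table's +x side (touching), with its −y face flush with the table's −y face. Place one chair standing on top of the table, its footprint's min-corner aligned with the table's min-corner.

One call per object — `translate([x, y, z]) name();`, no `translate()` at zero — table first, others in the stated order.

table();
translate([692, 0, 0]) bench();
translate([0, 0, 727]) chair();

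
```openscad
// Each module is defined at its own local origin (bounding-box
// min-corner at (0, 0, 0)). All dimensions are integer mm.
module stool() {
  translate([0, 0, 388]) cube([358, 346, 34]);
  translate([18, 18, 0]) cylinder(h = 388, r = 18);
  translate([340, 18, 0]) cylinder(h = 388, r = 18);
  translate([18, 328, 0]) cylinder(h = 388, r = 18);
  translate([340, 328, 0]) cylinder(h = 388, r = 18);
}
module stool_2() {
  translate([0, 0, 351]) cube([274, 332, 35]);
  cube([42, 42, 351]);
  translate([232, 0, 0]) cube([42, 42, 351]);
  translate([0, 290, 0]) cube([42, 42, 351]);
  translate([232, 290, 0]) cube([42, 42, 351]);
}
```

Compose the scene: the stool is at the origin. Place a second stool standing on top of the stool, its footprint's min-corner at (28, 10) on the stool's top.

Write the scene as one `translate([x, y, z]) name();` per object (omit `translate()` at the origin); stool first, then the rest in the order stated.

stool();
translate([28, 10, 422]) stool_2();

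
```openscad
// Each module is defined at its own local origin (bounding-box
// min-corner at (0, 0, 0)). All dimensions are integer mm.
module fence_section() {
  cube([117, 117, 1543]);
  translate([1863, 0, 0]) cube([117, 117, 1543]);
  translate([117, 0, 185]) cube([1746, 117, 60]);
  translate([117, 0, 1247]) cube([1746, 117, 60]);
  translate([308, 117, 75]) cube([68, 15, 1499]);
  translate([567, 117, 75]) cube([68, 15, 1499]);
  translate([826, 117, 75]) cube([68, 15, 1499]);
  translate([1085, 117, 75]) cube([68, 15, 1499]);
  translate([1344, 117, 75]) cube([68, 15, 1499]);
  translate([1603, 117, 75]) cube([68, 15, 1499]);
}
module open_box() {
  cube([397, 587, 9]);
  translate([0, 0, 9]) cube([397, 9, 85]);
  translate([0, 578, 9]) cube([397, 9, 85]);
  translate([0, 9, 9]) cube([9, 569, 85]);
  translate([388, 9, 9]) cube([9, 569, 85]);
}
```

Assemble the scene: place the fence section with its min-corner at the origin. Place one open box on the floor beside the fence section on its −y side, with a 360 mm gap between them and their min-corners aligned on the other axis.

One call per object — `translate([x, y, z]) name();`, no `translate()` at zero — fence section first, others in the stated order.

fence_section();
translate([0, -947, 0]) open_box();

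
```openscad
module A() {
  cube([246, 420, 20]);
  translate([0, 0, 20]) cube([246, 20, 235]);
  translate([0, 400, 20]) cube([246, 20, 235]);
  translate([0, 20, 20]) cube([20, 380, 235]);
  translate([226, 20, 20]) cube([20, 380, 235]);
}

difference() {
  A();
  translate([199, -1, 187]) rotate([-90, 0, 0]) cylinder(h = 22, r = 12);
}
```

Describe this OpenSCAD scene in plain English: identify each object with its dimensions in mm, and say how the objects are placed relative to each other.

A is an open storage box with external size 246×420×255 mm and wall thickness 20 mm (the base is also 20 mm thick). The base covers the whole footprint; the four walls stand on the base, with the y-facing walls full-width and the x-facing walls fitting between their inner faces.

The open box has a circular hole of radius 12 mm through its front wall, centred at (x = 199, z = 187).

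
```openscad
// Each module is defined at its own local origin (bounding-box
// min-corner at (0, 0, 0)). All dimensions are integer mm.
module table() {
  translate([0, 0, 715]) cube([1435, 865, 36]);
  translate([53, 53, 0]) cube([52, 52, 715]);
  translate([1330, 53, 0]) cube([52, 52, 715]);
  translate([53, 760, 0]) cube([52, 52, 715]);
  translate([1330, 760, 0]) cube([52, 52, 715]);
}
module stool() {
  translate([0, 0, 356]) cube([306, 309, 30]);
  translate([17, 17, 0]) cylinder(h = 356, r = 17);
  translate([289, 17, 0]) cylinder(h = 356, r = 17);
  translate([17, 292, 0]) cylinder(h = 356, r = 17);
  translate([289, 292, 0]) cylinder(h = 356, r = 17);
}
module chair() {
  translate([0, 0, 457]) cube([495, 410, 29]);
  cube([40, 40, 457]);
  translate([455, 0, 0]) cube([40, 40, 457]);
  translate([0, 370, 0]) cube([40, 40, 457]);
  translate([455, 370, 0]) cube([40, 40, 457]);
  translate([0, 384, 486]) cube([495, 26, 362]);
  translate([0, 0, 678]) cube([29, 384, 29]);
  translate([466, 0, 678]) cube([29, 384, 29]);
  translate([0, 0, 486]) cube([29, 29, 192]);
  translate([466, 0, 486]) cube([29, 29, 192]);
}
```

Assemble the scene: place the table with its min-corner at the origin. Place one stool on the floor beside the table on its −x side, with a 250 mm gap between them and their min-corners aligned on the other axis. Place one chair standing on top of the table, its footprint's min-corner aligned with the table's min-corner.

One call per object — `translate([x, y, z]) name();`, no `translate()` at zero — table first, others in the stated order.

table();
translate([-556, 0, 0]) stool();
translate([0, 0, 751]) chair();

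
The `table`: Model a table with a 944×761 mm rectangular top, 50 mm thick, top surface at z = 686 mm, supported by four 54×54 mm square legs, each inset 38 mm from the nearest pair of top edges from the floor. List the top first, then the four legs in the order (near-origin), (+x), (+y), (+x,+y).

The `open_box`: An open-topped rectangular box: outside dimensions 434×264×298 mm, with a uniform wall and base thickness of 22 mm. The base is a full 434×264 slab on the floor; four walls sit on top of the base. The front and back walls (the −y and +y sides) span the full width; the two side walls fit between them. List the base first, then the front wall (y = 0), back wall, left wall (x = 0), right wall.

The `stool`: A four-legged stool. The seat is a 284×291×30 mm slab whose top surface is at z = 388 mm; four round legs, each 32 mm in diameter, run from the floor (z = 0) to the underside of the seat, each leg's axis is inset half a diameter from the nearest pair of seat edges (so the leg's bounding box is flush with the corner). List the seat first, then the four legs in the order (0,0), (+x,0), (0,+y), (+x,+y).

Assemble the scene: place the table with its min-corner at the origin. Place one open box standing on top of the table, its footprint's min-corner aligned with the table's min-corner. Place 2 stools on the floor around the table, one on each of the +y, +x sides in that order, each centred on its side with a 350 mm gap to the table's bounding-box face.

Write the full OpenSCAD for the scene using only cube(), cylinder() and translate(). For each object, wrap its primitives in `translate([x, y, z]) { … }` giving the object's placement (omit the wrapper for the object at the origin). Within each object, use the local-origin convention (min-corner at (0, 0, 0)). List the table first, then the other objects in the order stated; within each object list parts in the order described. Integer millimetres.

translate([0, 0, 636]) cube([944, 761, 50]);
translate([38, 38, 0]) cube([54, 54, 636]);
translate([852, 38, 0]) cube([54, 54, 636]);
translate([38, 669, 0]) cube([54, 54, 636]);
translate([852, 669, 0]) cube([54, 54, 636]);
translate([0, 0, 686]) {
  cube([434, 264, 22]);
  translate([0, 0, 22]) cube([434, 22, 276]);
  translate([0, 242, 22]) cube([434, 22, 276]);
  translate([0, 22, 22]) cube([22, 220, 276]);
  translate([412, 22, 22]) cube([22, 220, 276]);
}
translate([330, 1111, 0]) {
  translate([0, 0, 358]) cube([284, 291, 30]);
  translate([16, 16, 0]) cylinder(h = 358, r = 16);
  translate([268, 16, 0]) cylinder(h = 358, r = 16);
  translate([16, 275, 0]) cylinder(h = 358, r = 16);
  translate([268, 275, 0]) cylinder(h = 358, r = 16);
}
translate([1294, 235, 0]) {
  translate([0, 0, 358]) cube([284, 291, 30]);
  translate([16, 16, 0]) cylinder(h = 358, r = 16);
  translate([268, 16, 0]) cylinder(h = 358, r = 16);
  translate([16, 275, 0]) cylinder(h = 358, r = 16);
  translate([268, 275, 0]) cylinder(h = 358, r = 16);
}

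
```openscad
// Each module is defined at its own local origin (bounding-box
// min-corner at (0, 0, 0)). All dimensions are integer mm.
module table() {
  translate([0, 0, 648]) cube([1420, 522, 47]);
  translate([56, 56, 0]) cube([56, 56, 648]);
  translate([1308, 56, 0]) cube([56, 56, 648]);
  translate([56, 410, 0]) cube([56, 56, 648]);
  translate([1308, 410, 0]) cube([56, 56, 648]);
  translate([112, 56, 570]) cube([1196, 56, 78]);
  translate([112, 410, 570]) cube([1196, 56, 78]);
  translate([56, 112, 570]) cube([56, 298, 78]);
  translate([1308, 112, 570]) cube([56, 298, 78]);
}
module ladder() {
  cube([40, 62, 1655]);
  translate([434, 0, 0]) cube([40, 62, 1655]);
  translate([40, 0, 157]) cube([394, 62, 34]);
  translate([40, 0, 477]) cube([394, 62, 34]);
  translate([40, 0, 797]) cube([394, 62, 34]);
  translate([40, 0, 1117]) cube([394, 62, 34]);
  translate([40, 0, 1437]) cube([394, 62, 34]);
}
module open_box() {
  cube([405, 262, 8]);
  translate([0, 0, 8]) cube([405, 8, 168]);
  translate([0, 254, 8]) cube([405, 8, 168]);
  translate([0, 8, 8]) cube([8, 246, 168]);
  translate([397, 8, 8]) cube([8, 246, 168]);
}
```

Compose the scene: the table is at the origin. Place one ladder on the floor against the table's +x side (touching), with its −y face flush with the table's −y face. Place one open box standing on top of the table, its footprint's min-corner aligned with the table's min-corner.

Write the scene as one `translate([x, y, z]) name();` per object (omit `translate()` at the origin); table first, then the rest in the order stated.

table();
translate([1420, 0, 0]) ladder();
translate([0, 0, 695]) open_box();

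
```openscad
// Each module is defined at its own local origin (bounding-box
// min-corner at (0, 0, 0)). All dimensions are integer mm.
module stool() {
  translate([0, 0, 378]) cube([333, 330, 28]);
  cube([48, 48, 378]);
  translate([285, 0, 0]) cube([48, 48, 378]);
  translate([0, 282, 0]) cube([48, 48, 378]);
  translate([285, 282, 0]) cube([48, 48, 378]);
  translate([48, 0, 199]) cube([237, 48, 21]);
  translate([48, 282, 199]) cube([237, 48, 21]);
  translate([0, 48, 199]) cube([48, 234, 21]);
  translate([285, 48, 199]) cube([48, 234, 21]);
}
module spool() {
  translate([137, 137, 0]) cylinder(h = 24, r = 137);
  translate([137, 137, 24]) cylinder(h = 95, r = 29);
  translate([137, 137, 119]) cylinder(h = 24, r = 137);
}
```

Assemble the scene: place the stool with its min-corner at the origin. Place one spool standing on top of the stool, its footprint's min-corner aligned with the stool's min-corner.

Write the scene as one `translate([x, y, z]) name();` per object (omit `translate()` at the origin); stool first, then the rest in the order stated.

stool();
translate([0, 0, 406]) spool();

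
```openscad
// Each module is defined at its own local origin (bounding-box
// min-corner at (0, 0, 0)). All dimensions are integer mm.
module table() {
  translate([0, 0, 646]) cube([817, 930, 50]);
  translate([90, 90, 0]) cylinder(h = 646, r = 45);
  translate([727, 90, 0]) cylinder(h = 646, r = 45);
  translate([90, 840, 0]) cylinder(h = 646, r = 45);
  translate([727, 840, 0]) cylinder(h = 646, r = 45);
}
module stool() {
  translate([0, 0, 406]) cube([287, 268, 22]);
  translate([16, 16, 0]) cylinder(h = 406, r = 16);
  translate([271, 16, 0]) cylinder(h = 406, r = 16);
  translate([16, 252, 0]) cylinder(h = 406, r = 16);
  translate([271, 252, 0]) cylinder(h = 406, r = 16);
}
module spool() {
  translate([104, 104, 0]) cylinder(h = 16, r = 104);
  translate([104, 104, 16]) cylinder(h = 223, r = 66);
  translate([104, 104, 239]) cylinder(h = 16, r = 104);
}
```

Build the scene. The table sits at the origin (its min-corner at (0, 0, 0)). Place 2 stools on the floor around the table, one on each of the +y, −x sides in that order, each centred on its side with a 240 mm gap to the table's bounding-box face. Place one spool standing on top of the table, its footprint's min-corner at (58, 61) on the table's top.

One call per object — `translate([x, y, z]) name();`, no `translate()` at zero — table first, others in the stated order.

table();
translate([265, 1170, 0]) stool();
translate([-527, 331, 0]) stool();
translate([58, 61, 696]) spool();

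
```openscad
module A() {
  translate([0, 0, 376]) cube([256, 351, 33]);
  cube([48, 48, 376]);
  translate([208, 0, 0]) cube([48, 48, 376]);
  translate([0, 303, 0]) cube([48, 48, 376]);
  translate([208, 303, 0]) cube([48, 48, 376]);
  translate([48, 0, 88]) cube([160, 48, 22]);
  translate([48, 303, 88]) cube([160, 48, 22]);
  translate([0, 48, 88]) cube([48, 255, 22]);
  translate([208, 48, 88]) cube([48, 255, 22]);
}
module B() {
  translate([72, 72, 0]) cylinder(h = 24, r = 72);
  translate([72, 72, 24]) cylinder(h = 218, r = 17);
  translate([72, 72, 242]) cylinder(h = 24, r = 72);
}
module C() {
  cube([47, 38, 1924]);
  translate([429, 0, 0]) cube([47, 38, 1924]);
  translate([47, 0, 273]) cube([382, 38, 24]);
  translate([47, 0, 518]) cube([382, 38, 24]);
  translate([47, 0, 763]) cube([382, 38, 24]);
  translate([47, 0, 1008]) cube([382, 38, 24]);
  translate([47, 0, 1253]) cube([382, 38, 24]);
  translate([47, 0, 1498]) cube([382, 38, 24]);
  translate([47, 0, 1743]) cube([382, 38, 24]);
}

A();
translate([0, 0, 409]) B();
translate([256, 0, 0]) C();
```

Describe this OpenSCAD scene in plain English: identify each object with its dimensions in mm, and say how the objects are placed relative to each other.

A is a four-legged stool. The seat is 256×351 mm, 33 mm thick, top at z = 409 mm. It stands on four square legs, each 48×48 mm in cross-section, from z = 0 to the seat underside, each flush with a corner of the seat. Four stretchers, 48 mm wide and 22 mm tall, connect adjacent legs with their undersides at z = 88 mm, each running between the inner faces of the legs it joins and aligned with the legs' outer faces on the other axis.

B is a spool: two coaxial disc flanges of radius 72 mm and thickness 24 mm, joined by a core cylinder of radius 17 mm and height 218 mm. The lower flange rests on z = 0 and the three cylinders share a vertical axis.

C is a straight ladder. Two 47×38 mm vertical rails, 1924 mm tall, stand 476 mm apart (outside-to-outside) with their front faces coplanar on the −y side. 7 rungs, each 38 mm deep and 24 mm tall, span between the inner faces of the rails, front faces flush with the rails. The lowest rung's underside is at z = 273 mm and rungs are spaced 245 mm apart (underside to underside).

The spool is on top of the stool. The ladder is against the stool's +x side, with their −y faces flush.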